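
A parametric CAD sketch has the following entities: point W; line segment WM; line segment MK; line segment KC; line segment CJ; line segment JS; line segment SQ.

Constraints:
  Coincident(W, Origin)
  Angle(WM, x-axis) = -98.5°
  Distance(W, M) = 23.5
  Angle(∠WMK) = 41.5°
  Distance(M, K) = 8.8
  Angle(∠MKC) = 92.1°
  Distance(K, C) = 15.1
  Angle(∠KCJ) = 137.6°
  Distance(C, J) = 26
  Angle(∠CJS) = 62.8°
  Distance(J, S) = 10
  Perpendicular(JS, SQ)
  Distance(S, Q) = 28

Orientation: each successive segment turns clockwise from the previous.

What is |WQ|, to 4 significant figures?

3.082

W is at the origin; WM runs at -98.5° with length 23.5, so M = (-3.474, -23.24). ∠WMK = 41.5° gives MK at 123.0° from the x-axis; with |MK| = 8.8, K = (-8.266, -15.86). ∠MKC = 92.1° gives KC at 35.10° from the x-axis; with |KC| = 15.1, C = (4.088, -7.179). ∠KCJ = 137.6° gives CJ at -7.300° from the x-axis; with |CJ| = 26.0, J = (29.88, -10.48). ∠CJS = 62.8° gives JS at -124.5° from the x-axis; with |JS| = 10.0, S = (24.21, -18.72). JS ⟂ SQ, so SQ runs at 145.5°; with |SQ| = 28.0, Q = (1.137, -2.865). Then |WQ| = |Q − W| = 3.082.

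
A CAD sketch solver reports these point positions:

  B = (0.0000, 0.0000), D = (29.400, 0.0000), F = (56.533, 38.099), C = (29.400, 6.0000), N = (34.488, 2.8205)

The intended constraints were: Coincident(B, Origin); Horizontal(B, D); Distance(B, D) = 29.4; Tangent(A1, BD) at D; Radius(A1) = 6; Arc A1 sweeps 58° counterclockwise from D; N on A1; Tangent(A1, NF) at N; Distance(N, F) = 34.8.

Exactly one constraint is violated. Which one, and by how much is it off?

Distance(N, F) = 34.8 — off by 6.80.

B = (0.00, 0.00) ✓; B.y = 0.00, D.y = 0.00 ✓; |BD| = 29.40 ✓; ∠(CD, DB) = 90.00° ✓; |CD| = 6.000 ✓; bearing(C→N) − bearing(C→D) = 58.00° ✓; |CN| = 6.000 ✓; ∠(CN, NF) = 90.00° ✓; |NF| = 41.60 ✗.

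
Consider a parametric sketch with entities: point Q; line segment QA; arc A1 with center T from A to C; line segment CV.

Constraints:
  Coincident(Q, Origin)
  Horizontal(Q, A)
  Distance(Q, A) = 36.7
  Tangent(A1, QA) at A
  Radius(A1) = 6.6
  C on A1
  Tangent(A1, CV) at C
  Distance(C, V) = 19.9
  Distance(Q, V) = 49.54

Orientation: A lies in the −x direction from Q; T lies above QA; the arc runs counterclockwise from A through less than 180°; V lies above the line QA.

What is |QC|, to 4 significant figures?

32.67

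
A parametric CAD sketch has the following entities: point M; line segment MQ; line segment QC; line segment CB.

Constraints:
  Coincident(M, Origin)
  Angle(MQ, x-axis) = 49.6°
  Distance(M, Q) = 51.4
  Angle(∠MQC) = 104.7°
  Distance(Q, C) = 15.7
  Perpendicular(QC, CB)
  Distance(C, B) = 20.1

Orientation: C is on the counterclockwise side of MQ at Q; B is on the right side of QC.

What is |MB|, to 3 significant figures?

75.5

M is at the origin; MQ runs at 49.6° with length 51.4, so Q = 51.4·(cos 49.6°, sin 49.6°) = (33.3, 39.1). ∠MQC = 104.7°, so QC runs at 49.6° + (180° − 104.7°) = 125° from the x-axis; with |QC| = 15.7, C = Q + 15.7·(cos 125°, sin 125°) = (24.3, 52.0). QC is perpendicular to CB; with |CB| = 20.1 on the right of QC, B = C + 20.1·(0.820, 0.572) = (40.8, 63.5). Then |MB| = |B − M| = 75.5.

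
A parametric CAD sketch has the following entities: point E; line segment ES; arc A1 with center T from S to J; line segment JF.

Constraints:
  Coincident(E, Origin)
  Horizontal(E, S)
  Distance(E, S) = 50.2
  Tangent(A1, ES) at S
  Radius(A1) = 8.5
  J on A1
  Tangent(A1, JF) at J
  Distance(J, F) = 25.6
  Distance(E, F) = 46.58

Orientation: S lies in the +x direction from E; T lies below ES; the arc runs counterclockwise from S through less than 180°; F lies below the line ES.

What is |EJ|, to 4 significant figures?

42.48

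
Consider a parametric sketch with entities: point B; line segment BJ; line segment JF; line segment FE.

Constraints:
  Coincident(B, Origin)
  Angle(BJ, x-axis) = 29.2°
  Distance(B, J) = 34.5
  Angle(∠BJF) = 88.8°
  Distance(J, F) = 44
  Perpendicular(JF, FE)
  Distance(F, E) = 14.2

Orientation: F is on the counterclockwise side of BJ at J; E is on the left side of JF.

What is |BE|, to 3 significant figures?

47.8

B is at the origin; BJ runs at 29.2° with length 34.5, so J = 34.5·(cos 29.2°, sin 29.2°) = (30.1, 16.8). ∠BJF = 88.8°, so JF runs at 29.2° + (180° − 88.8°) = 120° from the x-axis; with |JF| = 44.0, F = J + 44.0·(cos 120°, sin 120°) = (7.85, 54.8). The perpendicularity gives FE at right angles to JF; with |FE| = 14.2 on the left of JF, E = F + 14.2·(-0.863, -0.506) = (-4.40, 47.6). Then |BE| = |E − B| = 47.8.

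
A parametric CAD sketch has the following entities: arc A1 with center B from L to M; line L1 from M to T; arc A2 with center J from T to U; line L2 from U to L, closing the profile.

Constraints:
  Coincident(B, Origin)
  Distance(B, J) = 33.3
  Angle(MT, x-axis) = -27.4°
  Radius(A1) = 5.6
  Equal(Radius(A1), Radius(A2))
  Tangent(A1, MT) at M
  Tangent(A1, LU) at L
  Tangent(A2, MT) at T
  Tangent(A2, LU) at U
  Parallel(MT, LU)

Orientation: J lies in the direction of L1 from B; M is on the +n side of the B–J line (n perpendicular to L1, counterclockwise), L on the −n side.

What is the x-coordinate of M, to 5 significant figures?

2.5771

The slot axis is L1's direction at -27.4°, so u = (cos -27.4°, sin -27.4°) = (0.88782, -0.46020) and n = (−sin -27.4°, cos -27.4°) = (0.46020, 0.88782). B is at the origin and J lies 33.3 along u from B, so J = 33.3·u = (29.564, -15.325). Tangency of A1 to both parallel lines with radius 5.6 puts M and L at B ± 5.6·n: M = (2.5771, 4.9718), L = (-2.5771, -4.9718). So M.x = 2.5771.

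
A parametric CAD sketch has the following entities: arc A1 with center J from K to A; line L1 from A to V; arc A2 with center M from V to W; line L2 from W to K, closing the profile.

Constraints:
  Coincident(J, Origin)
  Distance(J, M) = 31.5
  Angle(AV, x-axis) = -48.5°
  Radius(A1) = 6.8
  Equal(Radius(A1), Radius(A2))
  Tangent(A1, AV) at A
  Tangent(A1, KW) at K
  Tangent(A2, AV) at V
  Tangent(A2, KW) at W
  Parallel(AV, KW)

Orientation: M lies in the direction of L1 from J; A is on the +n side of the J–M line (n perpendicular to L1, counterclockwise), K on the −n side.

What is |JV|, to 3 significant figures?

32.2

The slot axis is L1's direction at -48.5°, so u = (cos -48.5°, sin -48.5°) = (0.663, -0.749) and n = (−sin -48.5°, cos -48.5°) = (0.749, 0.663). J is at the origin and M lies 31.5 along u from J, so M = 31.5·u = (20.9, -23.6). Tangency of A1 to both parallel lines with radius 6.8 puts A and K at J ± 6.8·n: A = (5.09, 4.51), K = (-5.09, -4.51). Equal radii place V and W the same way about M: V = M + 6.8·n = (26.0, -19.1), W = M − 6.8·n = (15.8, -28.1). Then |JV| = |V − J| = 32.2.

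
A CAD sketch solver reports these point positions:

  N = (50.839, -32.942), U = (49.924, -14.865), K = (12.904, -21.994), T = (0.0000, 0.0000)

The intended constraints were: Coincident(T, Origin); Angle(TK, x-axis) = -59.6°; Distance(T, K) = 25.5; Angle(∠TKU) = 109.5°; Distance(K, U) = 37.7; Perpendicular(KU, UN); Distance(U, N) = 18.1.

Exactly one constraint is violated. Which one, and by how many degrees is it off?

Perpendicular(KU, UN) — off by 8.00°.

T = (0.00, 0.00) ✓; TK at -59.60° ✓; |TK| = 25.50 ✓; ∠TKU = 109.5° ✓; |KU| = 37.70 ✓; ∠(KU, UN) = 98.00° ✗; |UN| = 18.10 ✓.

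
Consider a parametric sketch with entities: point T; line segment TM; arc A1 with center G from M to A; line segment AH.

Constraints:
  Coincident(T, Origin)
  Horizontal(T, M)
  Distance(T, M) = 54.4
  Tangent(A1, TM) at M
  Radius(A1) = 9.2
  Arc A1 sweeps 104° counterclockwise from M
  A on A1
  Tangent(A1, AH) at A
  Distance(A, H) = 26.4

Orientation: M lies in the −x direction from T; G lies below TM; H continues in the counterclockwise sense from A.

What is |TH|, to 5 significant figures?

67.928

On A1, M sits at bearing 90° from G; a 104° counterclockwise sweep puts A at bearing 194°, so A = G + 9.2·(cos 194°, sin 194°) = (-63.327, -11.426). The tangent condition forces GA to be normal to AH, so AH runs along (−sin 194°, cos 194°); with |AH| = 26.4, H = (-56.940, -37.041). Then |TH| = |H − T| = 67.928.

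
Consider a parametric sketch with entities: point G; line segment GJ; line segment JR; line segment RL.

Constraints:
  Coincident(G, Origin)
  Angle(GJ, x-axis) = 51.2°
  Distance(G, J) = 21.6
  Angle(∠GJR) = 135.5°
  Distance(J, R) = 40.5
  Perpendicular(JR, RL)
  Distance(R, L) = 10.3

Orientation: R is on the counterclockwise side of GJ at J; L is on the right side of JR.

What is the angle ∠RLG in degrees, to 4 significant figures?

65.53°

∠GJR = 135.5°, so JR runs at 51.2° + (180° − 135.5°) = 95.70° from the x-axis; with |JR| = 40.5, R = J + 40.5·(cos 95.70°, sin 95.70°) = (9.512, 57.13). JR ⟂ RL; with |RL| = 10.3 on the right of JR, L = R + 10.3·(0.9951, 0.09932) = (19.76, 58.16). Then cos ∠RLG = LR·LG / (|LR||LG|), giving 65.53°.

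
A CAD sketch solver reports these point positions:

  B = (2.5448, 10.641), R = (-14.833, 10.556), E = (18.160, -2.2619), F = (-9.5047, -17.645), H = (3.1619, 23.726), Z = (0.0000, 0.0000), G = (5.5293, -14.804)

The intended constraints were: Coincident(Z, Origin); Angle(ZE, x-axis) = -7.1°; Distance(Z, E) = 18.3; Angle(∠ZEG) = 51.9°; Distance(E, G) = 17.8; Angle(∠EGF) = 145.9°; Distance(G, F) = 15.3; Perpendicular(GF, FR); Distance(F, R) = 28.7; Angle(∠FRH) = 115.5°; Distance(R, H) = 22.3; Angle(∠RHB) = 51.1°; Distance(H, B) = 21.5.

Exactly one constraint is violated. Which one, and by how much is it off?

Distance(H, B) = 21.5 — off by 8.40.

Z = (0.00, 0.00) ✓; ZE at -7.100° ✓; |ZE| = 18.30 ✓; ∠ZEG = 51.90° ✓; |EG| = 17.80 ✓; ∠EGF = 145.9° ✓; |GF| = 15.30 ✓; ∠(GF, FR) = 90.00° ✓; |FR| = 28.70 ✓; ∠FRH = 115.5° ✓; |RH| = 22.30 ✓; ∠RHB = 51.10° ✓; |HB| = 13.10 ✗.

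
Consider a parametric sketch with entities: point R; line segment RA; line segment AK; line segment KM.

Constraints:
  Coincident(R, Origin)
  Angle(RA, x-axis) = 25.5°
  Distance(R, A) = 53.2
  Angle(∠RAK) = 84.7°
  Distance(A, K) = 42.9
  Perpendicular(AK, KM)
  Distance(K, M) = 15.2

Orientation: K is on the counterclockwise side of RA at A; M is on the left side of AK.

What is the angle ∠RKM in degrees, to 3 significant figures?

35.6°

∠RAK = 84.7°, so AK runs at 25.5° + (180° − 84.7°) = 121° from the x-axis; with |AK| = 42.9, K = A + 42.9·(cos 121°, sin 121°) = (26.1, 59.8). AK is perpendicular to KM; with |KM| = 15.2 on the left of AK, M = K + 15.2·(-0.859, -0.512) = (13.0, 52.0). Then cos ∠RKM = KR·KM / (|KR||KM|), giving 35.6°.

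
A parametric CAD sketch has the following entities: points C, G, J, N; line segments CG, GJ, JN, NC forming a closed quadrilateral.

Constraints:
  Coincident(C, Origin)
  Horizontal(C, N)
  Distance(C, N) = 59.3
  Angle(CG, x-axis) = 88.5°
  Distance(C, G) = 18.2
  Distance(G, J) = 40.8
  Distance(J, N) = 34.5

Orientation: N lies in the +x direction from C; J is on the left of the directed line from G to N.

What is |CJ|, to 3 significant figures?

49.1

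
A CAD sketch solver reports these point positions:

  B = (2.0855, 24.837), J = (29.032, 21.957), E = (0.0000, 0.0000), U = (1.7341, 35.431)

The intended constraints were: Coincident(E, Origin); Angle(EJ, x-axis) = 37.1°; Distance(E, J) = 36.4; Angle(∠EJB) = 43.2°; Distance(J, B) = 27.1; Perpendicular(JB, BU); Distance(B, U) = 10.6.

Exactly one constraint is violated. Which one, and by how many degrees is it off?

Perpendicular(JB, BU) — off by 8.00°.

E = (0.00, 0.00) ✓; EJ at 37.10° ✓; |EJ| = 36.40 ✓; ∠EJB = 43.20° ✓; |JB| = 27.10 ✓; ∠(JB, BU) = 82.00° ✗; |BU| = 10.60 ✓.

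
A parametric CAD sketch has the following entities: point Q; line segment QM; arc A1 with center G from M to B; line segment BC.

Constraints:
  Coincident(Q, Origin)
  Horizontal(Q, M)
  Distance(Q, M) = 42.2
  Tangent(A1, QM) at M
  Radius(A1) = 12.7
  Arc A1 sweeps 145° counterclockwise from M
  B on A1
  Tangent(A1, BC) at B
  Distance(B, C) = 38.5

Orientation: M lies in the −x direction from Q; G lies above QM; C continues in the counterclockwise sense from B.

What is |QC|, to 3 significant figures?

80.4

On A1, M sits at bearing -90° from G; a 145° counterclockwise sweep puts B at bearing 55°, so B = G + 12.7·(cos 55°, sin 55°) = (-34.9, 23.1). A1 meets BC tangentially, so GB is at right angles to BC, so BC runs along (−sin 55°, cos 55°); with |BC| = 38.5, C = (-66.5, 45.2). Then |QC| = |C − Q| = 80.4.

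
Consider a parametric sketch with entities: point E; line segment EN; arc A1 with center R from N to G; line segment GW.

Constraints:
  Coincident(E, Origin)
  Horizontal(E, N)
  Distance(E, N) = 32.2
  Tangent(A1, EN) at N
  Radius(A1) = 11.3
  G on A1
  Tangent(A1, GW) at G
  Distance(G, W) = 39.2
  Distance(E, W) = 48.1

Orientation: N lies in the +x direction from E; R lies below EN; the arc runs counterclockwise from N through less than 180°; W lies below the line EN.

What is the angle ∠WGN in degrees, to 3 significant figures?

142°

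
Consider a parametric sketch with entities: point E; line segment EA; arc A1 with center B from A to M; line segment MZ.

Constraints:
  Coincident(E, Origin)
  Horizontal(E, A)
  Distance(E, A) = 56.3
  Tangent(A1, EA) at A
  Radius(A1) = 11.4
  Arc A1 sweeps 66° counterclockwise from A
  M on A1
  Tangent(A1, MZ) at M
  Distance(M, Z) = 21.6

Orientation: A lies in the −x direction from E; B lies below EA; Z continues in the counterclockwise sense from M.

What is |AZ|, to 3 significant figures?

32.7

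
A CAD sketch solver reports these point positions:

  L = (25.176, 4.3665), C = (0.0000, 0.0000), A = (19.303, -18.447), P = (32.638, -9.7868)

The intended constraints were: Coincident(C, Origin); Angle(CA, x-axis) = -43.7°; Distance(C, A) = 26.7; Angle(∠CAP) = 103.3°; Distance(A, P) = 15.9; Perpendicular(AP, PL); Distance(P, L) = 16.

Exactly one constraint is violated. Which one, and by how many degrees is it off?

Perpendicular(AP, PL) — off by 5.20°.

C = (0.00, 0.00) ✓; CA at -43.70° ✓; |CA| = 26.70 ✓; ∠CAP = 103.3° ✓; |AP| = 15.90 ✓; ∠(AP, PL) = 84.80° ✗; |PL| = 16.00 ✓.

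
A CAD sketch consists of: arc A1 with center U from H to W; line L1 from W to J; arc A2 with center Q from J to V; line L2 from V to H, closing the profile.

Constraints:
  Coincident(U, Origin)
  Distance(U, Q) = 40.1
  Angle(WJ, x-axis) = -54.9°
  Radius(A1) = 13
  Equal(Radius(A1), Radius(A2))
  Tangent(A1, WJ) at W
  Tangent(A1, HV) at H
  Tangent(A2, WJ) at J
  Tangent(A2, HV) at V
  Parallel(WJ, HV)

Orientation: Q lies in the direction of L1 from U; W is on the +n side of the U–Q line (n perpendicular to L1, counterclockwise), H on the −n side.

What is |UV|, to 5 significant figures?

42.155

The slot axis is L1's direction at -54.9°, so u = (cos -54.9°, sin -54.9°) = (0.57501, -0.81815) and n = (−sin -54.9°, cos -54.9°) = (0.81815, 0.57501). U is at the origin and Q lies 40.1 along u from U, so Q = 40.1·u = (23.058, -32.808). Tangency of A1 to both parallel lines with radius 13.0 puts W and H at U ± 13.0·n: W = (10.636, 7.4751), H = (-10.636, -7.4751). Equal radii place J and V the same way about Q: J = Q + 13.0·n = (33.694, -25.333), V = Q − 13.0·n = (12.422, -40.283). Then |UV| = |V − U| = 42.155.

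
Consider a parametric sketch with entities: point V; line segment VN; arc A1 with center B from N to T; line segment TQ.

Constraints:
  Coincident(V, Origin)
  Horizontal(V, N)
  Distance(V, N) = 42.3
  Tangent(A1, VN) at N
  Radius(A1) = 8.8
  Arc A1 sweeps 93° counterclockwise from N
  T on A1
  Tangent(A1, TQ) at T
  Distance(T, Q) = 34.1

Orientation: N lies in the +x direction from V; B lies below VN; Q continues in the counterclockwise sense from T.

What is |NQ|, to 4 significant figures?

43.88

V is at the origin; VN is horizontal with |VN| = 42.3 and N on the +x side, so N = (42.30, 0.000). Tangency of A1 to VN means the radius BN is perpendicular to VN, so B = N + (0, -8.8) = (42.30, -8.800). On A1, N sits at bearing 90° from B; a 93° counterclockwise sweep puts T at bearing 183°, so T = B + 8.8·(cos 183°, sin 183°) = (33.51, -9.261). The tangent condition forces BT to be normal to TQ, so TQ runs along (−sin 183°, cos 183°); with |TQ| = 34.1, Q = (35.30, -43.31). Then |NQ| = |Q − N| = 43.88.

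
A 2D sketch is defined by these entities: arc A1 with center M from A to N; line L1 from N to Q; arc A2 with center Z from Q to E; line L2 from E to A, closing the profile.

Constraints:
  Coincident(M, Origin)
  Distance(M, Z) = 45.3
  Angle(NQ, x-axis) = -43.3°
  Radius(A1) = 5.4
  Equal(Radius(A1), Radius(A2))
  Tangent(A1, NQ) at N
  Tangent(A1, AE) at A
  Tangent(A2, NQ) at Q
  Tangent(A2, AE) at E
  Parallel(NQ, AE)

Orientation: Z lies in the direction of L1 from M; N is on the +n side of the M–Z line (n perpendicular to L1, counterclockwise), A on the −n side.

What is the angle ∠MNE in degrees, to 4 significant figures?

76.59°

The slot axis is L1's direction at -43.3°, so u = (cos -43.3°, sin -43.3°) = (0.7278, -0.6858) and n = (−sin -43.3°, cos -43.3°) = (0.6858, 0.7278). M is at the origin and Z lies 45.3 along u from M, so Z = 45.3·u = (32.97, -31.07). Tangency of A1 to both parallel lines with radius 5.4 puts N and A at M ± 5.4·n: N = (3.703, 3.930), A = (-3.703, -3.930). Equal radii place Q and E the same way about Z: Q = Z + 5.4·n = (36.67, -27.14), E = Z − 5.4·n = (29.26, -35.00). Then cos ∠MNE = NM·NE / (|NM||NE|), giving 76.59°.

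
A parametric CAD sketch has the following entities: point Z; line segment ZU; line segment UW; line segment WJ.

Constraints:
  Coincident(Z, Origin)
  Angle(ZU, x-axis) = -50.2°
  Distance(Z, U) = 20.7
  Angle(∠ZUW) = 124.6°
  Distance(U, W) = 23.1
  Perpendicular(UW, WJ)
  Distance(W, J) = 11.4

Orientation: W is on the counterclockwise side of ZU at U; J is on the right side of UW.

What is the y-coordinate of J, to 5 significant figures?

-25.163

∠ZUW = 124.6°, so UW runs at -50.2° + (180° − 124.6°) = 5.2000° from the x-axis; with |UW| = 23.1, W = U + 23.1·(cos 5.2000°, sin 5.2000°) = (36.255, -13.810). UW is perpendicular to WJ; with |WJ| = 11.4 on the right of UW, J = W + 11.4·(0.090633, -0.99588) = (37.288, -25.163). So J.y = -25.163.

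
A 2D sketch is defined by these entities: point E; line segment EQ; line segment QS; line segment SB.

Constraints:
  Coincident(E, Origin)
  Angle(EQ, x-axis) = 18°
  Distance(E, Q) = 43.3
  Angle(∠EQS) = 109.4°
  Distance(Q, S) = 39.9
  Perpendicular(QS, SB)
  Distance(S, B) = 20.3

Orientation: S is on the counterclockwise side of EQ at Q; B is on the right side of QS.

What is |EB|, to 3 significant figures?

81.8

E is at the origin; EQ runs at 18.0° with length 43.3, so Q = 43.3·(cos 18.0°, sin 18.0°) = (41.2, 13.4). ∠EQS = 109.4°, so QS runs at 18.0° + (180° − 109.4°) = 88.6° from the x-axis; with |QS| = 39.9, S = Q + 39.9·(cos 88.6°, sin 88.6°) = (42.2, 53.3). The perpendicularity gives SB at right angles to QS; with |SB| = 20.3 on the right of QS, B = S + 20.3·(1.00, -0.0244) = (62.4, 52.8). Then |EB| = |B − E| = 81.8.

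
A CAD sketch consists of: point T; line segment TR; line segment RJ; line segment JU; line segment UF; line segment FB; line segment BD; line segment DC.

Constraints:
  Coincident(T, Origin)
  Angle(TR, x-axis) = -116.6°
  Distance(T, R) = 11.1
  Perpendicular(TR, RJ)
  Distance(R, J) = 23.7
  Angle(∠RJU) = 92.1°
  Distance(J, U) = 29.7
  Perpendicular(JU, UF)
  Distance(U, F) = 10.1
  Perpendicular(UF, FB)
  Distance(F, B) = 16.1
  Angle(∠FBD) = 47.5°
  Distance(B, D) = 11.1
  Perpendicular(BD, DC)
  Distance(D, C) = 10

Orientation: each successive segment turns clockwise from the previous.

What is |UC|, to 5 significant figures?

8.7587

T is at the origin; TR runs at -116.6° with length 11.1, so R = (-4.9701, -9.9251). TR ⟂ RJ, so RJ runs at 153.40°; with |RJ| = 23.7, J = (-26.162, 0.68678). ∠RJU = 92.1° gives JU at 65.500° from the x-axis; with |JU| = 29.7, U = (-13.845, 27.713). JU ⟂ UF, so UF runs at -24.500°; with |UF| = 10.1, F = (-4.6546, 23.524). UF ⟂ FB, so FB runs at -114.50°; with |FB| = 16.1, B = (-11.331, 8.8738). ∠FBD = 47.5° gives BD at 113.00° from the x-axis; with |BD| = 11.1, D = (-15.668, 19.091). The perpendicularity gives DC at right angles to BD, so DC runs at 23.000°; with |DC| = 10.0, C = (-6.4632, 22.999). Then |UC| = |C − U| = 8.7587.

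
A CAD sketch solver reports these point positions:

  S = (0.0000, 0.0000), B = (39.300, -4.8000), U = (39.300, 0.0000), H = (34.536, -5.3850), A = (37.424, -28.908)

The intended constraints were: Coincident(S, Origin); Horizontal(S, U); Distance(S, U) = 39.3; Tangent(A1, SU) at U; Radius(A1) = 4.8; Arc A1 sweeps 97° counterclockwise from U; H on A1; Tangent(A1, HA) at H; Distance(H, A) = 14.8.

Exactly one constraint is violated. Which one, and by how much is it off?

Distance(H, A) = 14.8 — off by 8.90.

S = (0.00, 0.00) ✓; S.y = 0.00, U.y = 0.00 ✓; |SU| = 39.30 ✓; ∠(BU, US) = 90.00° ✓; |BU| = 4.800 ✓; bearing(B→H) − bearing(B→U) = 97.00° ✓; |BH| = 4.800 ✓; ∠(BH, HA) = 90.00° ✓; |HA| = 23.70 ✗.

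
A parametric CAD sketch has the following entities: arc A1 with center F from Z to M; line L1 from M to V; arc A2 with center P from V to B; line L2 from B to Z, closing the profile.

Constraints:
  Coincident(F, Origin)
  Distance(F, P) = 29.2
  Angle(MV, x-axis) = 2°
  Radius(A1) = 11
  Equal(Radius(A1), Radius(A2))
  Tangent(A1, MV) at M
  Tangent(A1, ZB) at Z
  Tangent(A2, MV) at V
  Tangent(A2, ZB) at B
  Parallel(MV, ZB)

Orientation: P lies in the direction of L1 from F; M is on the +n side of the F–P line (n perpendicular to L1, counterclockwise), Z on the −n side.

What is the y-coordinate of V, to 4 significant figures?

12.01

The slot axis is L1's direction at 2.0°, so u = (cos 2.0°, sin 2.0°) = (0.9994, 0.03490) and n = (−sin 2.0°, cos 2.0°) = (-0.03490, 0.9994). F is at the origin and P lies 29.2 along u from F, so P = 29.2·u = (29.18, 1.019). Tangency of A1 to both parallel lines with radius 11.0 puts M and Z at F ± 11.0·n: M = (-0.3839, 10.99), Z = (0.3839, -10.99). Equal radii place V and B the same way about P: V = P + 11.0·n = (28.80, 12.01), B = P − 11.0·n = (29.57, -9.974). So V.y = 12.01.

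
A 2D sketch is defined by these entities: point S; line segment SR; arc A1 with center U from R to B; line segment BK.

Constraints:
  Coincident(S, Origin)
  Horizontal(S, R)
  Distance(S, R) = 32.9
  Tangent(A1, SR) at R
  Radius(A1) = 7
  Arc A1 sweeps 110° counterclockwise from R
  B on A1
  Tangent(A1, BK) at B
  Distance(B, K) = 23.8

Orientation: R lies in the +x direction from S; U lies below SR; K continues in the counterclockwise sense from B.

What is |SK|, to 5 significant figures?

46.864

On A1, R sits at bearing 90° from U; a 110° counterclockwise sweep puts B at bearing 200°, so B = U + 7.0·(cos 200°, sin 200°) = (26.322, -9.3941). Since A1 is tangent to BK there, UB ⟂ BK, so BK runs along (−sin 200°, cos 200°); with |BK| = 23.8, K = (34.462, -31.759). Then |SK| = |K − S| = 46.864.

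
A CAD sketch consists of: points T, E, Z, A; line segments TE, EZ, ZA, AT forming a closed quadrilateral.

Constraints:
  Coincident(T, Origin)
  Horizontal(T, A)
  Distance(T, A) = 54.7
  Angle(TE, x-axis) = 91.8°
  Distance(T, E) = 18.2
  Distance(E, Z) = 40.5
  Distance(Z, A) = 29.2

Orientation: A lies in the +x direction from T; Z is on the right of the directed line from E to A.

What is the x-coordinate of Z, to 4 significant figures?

27.61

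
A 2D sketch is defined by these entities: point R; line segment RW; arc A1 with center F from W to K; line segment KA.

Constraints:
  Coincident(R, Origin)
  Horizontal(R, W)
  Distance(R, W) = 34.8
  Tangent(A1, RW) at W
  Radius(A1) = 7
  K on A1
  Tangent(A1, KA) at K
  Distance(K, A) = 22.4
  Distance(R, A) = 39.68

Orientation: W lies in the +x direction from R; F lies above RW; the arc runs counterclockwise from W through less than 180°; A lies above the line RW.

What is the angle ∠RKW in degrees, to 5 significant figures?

47.944°

Checks: ∠(FW, WR) = 90.00° ✓; |FW| = 7.000 ✓; |FK| = 7.000 ✓; ∠(FK, KA) = 90.00° ✓; |KA| = 22.40 ✓; |RA| = 39.68 ✓.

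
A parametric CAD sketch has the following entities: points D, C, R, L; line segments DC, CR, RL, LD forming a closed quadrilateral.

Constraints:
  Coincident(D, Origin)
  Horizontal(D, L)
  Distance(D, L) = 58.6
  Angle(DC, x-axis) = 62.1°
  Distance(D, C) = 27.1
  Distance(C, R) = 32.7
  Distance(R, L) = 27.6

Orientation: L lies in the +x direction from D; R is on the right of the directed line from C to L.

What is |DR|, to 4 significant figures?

31.31

Checks: |CR| = 32.70 ✓; |RL| = 27.60 ✓.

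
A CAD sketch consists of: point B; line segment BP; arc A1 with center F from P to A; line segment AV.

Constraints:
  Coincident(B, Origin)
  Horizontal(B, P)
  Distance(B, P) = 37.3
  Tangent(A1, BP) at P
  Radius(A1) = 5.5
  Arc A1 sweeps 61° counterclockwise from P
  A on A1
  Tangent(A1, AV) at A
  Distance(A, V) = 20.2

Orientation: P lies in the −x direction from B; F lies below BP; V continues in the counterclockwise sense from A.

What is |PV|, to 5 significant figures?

25.170

B is at the origin; BP is horizontal with |BP| = 37.3 and P on the −x side, so P = (-37.300, 0.0000). A1 meets BP tangentially, so FP is at right angles to BP, so F = P + (0, -5.5) = (-37.300, -5.5000). On A1, P sits at bearing 90° from F; a 61° counterclockwise sweep puts A at bearing 151°, so A = F + 5.5·(cos 151°, sin 151°) = (-42.110, -2.8335). Tangency of A1 to AV means the radius FA is perpendicular to AV, so AV runs along (−sin 151°, cos 151°); with |AV| = 20.2, V = (-51.904, -20.501). Then |PV| = |V − P| = 25.170.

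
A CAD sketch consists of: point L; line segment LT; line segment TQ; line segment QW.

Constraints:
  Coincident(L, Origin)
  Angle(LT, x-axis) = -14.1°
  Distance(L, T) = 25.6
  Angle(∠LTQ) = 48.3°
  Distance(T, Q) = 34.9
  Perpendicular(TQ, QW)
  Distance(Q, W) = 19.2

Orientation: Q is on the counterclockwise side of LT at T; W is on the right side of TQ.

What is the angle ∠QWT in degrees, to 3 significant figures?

61.2°

L is at the origin; LT runs at -14.1° with length 25.6, so T = 25.6·(cos -14.1°, sin -14.1°) = (24.8, -6.24). ∠LTQ = 48.3°, so TQ runs at -14.1° + (180° − 48.3°) = 118° from the x-axis; with |TQ| = 34.9, Q = T + 34.9·(cos 118°, sin 118°) = (8.66, 24.7). TQ ⟂ QW; with |QW| = 19.2 on the right of TQ, W = Q + 19.2·(0.886, 0.463) = (25.7, 33.6). Then cos ∠QWT = WQ·WT / (|WQ||WT|), giving 61.2°.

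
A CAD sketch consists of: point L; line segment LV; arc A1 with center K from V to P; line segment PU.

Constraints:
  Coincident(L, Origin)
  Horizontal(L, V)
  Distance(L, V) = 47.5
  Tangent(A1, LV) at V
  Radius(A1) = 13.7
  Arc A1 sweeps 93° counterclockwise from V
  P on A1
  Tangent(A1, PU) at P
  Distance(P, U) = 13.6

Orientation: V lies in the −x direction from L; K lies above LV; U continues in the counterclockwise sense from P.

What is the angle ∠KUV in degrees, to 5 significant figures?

17.355°

L is at the origin; LV is horizontal with |LV| = 47.5 and V on the −x side, so V = (-47.500, 0.0000). The tangent condition forces KV to be normal to LV, so K = V + (0, 13.7) = (-47.500, 13.700). On A1, V sits at bearing -90° from K; a 93° counterclockwise sweep puts P at bearing 3°, so P = K + 13.7·(cos 3°, sin 3°) = (-33.819, 14.417). Since A1 is tangent to PU there, KP ⟂ PU, so PU runs along (−sin 3°, cos 3°); with |PU| = 13.6, U = (-34.531, 27.998). Then cos ∠KUV = UK·UV / (|UK||UV|), giving 17.355°.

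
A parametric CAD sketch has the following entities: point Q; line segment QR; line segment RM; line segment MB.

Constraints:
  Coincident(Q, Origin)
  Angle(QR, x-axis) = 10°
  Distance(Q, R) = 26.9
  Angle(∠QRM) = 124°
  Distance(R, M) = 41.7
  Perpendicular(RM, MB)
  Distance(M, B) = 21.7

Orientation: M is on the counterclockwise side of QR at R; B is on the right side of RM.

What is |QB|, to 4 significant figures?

71.80

Q is at the origin; QR runs at 10.0° with length 26.9, so R = 26.9·(cos 10.0°, sin 10.0°) = (26.49, 4.671). ∠QRM = 124.0°, so RM runs at 10.0° + (180° − 124.0°) = 66.00° from the x-axis; with |RM| = 41.7, M = R + 41.7·(cos 66.00°, sin 66.00°) = (43.45, 42.77). The perpendicularity gives MB at right angles to RM; with |MB| = 21.7 on the right of RM, B = M + 21.7·(0.9135, -0.4067) = (63.28, 33.94). Then |QB| = |B − Q| = 71.80.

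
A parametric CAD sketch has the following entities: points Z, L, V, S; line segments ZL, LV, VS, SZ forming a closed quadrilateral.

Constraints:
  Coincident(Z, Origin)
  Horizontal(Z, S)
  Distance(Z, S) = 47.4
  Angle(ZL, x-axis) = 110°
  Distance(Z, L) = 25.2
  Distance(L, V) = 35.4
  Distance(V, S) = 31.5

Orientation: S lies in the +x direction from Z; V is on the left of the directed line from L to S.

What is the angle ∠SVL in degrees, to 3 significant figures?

131°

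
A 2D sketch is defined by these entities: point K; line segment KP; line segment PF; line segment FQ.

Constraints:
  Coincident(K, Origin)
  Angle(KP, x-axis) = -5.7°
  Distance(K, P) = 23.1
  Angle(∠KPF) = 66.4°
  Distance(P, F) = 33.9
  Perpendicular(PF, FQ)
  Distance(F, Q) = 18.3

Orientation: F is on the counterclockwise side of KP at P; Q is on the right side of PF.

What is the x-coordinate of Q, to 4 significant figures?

29.98

K is at the origin; KP runs at -5.7° with length 23.1, so P = 23.1·(cos -5.7°, sin -5.7°) = (22.99, -2.294). ∠KPF = 66.4°, so PF runs at -5.7° + (180° − 66.4°) = 107.9° from the x-axis; with |PF| = 33.9, F = P + 33.9·(cos 107.9°, sin 107.9°) = (12.57, 29.96). PF ⟂ FQ; with |FQ| = 18.3 on the right of PF, Q = F + 18.3·(0.9516, 0.3074) = (29.98, 35.59). So Q.x = 29.98.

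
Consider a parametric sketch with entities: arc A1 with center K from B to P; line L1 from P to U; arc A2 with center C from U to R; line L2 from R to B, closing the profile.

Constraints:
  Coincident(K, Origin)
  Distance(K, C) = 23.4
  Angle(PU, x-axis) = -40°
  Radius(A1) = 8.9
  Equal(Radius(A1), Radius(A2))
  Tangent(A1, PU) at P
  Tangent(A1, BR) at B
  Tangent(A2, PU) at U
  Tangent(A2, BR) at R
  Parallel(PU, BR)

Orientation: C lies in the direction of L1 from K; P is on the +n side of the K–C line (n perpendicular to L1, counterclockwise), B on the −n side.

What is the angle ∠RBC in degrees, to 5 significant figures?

20.824°

The slot axis is L1's direction at -40.0°, so u = (cos -40.0°, sin -40.0°) = (0.76604, -0.64279) and n = (−sin -40.0°, cos -40.0°) = (0.64279, 0.76604). K is at the origin and C lies 23.4 along u from K, so C = 23.4·u = (17.925, -15.041). Tangency of A1 to both parallel lines with radius 8.9 puts P and B at K ± 8.9·n: P = (5.7208, 6.8178), B = (-5.7208, -6.8178). Equal radii place U and R the same way about C: U = C + 8.9·n = (23.646, -8.2234), R = C − 8.9·n = (12.205, -21.859). Then cos ∠RBC = BR·BC / (|BR||BC|), giving 20.824°.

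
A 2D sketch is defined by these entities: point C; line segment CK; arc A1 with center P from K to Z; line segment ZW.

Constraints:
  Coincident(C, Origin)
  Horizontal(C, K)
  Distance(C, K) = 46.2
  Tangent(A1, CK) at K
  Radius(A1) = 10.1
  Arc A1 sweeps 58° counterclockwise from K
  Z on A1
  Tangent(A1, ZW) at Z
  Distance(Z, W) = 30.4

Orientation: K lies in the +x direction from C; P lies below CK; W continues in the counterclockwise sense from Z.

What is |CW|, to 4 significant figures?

37.35

C is at the origin; CK is horizontal with |CK| = 46.2 and K on the +x side, so K = (46.20, 0.000). A1 meets CK tangentially, so PK is at right angles to CK, so P = K + (0, -10.1) = (46.20, -10.10). On A1, K sits at bearing 90° from P; a 58° counterclockwise sweep puts Z at bearing 148°, so Z = P + 10.1·(cos 148°, sin 148°) = (37.63, -4.748). Since A1 is tangent to ZW there, PZ ⟂ ZW, so ZW runs along (−sin 148°, cos 148°); with |ZW| = 30.4, W = (21.53, -30.53). Then |CW| = |W − C| = 37.35.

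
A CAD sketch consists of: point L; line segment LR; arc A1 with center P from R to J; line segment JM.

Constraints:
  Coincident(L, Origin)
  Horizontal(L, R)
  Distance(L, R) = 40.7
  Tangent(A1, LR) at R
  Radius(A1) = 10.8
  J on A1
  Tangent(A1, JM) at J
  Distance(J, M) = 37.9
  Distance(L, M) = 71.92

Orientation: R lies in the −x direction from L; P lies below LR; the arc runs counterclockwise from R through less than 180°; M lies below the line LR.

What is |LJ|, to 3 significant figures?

52.5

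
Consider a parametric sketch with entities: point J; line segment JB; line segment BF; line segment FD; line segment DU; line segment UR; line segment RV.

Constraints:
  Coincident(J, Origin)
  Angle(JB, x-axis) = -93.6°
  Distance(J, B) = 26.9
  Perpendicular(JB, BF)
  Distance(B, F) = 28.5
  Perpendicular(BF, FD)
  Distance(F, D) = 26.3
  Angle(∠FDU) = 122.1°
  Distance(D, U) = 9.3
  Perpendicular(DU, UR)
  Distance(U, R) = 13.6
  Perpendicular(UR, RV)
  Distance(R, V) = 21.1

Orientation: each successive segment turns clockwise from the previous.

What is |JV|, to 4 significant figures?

36.28

J is at the origin; JB runs at -93.6° with length 26.9, so B = (-1.689, -26.85). JB is perpendicular to BF, so BF runs at 176.4°; with |BF| = 28.5, F = (-30.13, -25.06). BF is perpendicular to FD, so FD runs at 86.40°; with |FD| = 26.3, D = (-28.48, 1.191). ∠FDU = 122.1° gives DU at 28.50° from the x-axis; with |DU| = 9.3, U = (-20.31, 5.628). The perpendicularity gives UR at right angles to DU, so UR runs at -61.50°; with |UR| = 13.6, R = (-13.82, -6.324). UR ⟂ RV, so RV runs at -151.5°; with |RV| = 21.1, V = (-32.36, -16.39). Then |JV| = |V − J| = 36.28.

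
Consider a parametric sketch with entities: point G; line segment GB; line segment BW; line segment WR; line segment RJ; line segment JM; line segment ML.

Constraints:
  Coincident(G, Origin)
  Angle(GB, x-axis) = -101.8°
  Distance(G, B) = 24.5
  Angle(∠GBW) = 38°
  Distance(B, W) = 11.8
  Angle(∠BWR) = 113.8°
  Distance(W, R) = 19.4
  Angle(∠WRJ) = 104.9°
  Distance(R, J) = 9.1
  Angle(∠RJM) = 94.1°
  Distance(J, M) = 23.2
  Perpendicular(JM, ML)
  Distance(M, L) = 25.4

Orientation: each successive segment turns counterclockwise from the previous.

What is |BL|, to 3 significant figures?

18.8

∠RJM = 94.1° gives JM at -92.6° from the x-axis; with |JM| = 23.2, M = (-11.6, -21.2). The perpendicularity gives ML at right angles to JM, so ML runs at -2.60°; with |ML| = 25.4, L = (13.7, -22.3). Then |BL| = |L − B| = 18.8.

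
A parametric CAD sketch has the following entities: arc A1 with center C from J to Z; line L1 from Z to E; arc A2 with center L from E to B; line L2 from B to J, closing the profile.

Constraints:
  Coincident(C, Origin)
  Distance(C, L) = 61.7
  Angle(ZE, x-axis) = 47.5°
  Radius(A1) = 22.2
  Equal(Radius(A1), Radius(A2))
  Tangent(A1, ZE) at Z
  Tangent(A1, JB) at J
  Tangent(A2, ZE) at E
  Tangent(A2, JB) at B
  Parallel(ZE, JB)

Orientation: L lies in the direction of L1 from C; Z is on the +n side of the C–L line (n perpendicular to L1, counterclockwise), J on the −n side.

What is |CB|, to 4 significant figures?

65.57

The slot axis is L1's direction at 47.5°, so u = (cos 47.5°, sin 47.5°) = (0.6756, 0.7373) and n = (−sin 47.5°, cos 47.5°) = (-0.7373, 0.6756). C is at the origin and L lies 61.7 along u from C, so L = 61.7·u = (41.68, 45.49). Tangency of A1 to both parallel lines with radius 22.2 puts Z and J at C ± 22.2·n: Z = (-16.37, 15.00), J = (16.37, -15.00). Equal radii place E and B the same way about L: E = L + 22.2·n = (25.32, 60.49), B = L − 22.2·n = (58.05, 30.49). Then |CB| = |B − C| = 65.57.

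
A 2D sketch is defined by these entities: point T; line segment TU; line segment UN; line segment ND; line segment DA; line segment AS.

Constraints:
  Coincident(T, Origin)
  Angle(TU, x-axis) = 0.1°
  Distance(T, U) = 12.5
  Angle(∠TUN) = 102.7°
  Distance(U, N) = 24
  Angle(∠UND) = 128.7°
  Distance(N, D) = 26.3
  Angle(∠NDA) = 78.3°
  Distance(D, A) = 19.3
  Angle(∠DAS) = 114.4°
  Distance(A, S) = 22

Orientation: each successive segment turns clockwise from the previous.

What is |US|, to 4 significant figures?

16.70

T is at the origin; TU runs at 0.1° with length 12.5, so U = (12.50, 0.02182). ∠TUN = 102.7° gives UN at -77.20° from the x-axis; with |UN| = 24.0, N = (17.82, -23.38). ∠UND = 128.7° gives ND at -128.5° from the x-axis; with |ND| = 26.3, D = (1.445, -43.96). ∠NDA = 78.3° gives DA at 129.8° from the x-axis; with |DA| = 19.3, A = (-10.91, -29.14). ∠DAS = 114.4° gives AS at 64.20° from the x-axis; with |AS| = 22.0, S = (-1.334, -9.329). Then |US| = |S − U| = 16.70.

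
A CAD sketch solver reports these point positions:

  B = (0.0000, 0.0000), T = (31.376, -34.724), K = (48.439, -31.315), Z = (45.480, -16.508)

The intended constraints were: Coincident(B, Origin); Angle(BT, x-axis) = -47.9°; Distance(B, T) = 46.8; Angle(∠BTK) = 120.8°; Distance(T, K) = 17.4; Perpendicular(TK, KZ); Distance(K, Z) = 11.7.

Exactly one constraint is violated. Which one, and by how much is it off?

Distance(K, Z) = 11.7 — off by 3.40.

B = (0.00, 0.00) ✓; BT at -47.90° ✓; |BT| = 46.80 ✓; ∠BTK = 120.8° ✓; |TK| = 17.40 ✓; ∠(TK, KZ) = 90.00° ✓; |KZ| = 15.10 ✗.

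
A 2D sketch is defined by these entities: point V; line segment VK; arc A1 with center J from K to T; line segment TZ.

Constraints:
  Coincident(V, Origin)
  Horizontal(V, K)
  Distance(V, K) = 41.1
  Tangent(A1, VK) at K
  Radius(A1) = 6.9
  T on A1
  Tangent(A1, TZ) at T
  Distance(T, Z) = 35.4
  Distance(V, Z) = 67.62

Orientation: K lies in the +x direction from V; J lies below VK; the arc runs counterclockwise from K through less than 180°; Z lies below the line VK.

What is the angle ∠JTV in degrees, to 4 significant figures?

131.1°

V is at the origin; VK is horizontal with |VK| = 41.1 and K on the +x side, so K = (41.10, 0.000). A1 meets VK tangentially, so JK is at right angles to VK, so J = K + (0, -6.9) = (41.10, -6.900). Since JT ⟂ TZ (tangency), |JZ| = √(6.9² + 35.4²) = 36.07 regardless of where T sits on A1. So Z lies on both circle(V, 67.62) and circle(J, 36.07); the below-VK intersection is Z = (54.13, -40.53). T is the foot of the tangent from Z: T = (35.26, -10.58).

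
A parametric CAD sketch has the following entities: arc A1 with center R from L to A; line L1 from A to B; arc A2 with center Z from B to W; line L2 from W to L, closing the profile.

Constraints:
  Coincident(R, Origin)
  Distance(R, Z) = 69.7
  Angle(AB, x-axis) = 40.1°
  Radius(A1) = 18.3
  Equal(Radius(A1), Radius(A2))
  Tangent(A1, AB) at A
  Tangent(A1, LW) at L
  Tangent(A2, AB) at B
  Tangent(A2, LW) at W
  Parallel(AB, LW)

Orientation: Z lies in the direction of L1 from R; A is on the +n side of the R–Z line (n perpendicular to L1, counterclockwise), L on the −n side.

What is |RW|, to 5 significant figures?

72.062

The slot axis is L1's direction at 40.1°, so u = (cos 40.1°, sin 40.1°) = (0.76492, 0.64412) and n = (−sin 40.1°, cos 40.1°) = (-0.64412, 0.76492). R is at the origin and Z lies 69.7 along u from R, so Z = 69.7·u = (53.315, 44.895). Tangency of A1 to both parallel lines with radius 18.3 puts A and L at R ± 18.3·n: A = (-11.787, 13.998), L = (11.787, -13.998). Equal radii place B and W the same way about Z: B = Z + 18.3·n = (41.528, 58.893), W = Z − 18.3·n = (65.102, 30.897). Then |RW| = |W − R| = 72.062.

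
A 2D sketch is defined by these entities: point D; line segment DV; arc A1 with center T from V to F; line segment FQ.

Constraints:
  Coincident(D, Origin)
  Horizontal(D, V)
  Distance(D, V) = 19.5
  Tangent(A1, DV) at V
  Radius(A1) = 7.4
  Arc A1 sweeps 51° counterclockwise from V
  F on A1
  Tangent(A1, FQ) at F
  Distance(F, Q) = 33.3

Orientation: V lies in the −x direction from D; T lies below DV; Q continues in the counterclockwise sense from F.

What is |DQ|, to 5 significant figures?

54.354

D is at the origin; DV is horizontal with |DV| = 19.5 and V on the −x side, so V = (-19.500, 0.0000). A1 meets DV tangentially, so TV is at right angles to DV, so T = V + (0, -7.4) = (-19.500, -7.4000). On A1, V sits at bearing 90° from T; a 51° counterclockwise sweep puts F at bearing 141°, so F = T + 7.4·(cos 141°, sin 141°) = (-25.251, -2.7430). Since A1 is tangent to FQ there, TF ⟂ FQ, so FQ runs along (−sin 141°, cos 141°); with |FQ| = 33.3, Q = (-46.207, -28.622). Then |DQ| = |Q − D| = 54.354.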